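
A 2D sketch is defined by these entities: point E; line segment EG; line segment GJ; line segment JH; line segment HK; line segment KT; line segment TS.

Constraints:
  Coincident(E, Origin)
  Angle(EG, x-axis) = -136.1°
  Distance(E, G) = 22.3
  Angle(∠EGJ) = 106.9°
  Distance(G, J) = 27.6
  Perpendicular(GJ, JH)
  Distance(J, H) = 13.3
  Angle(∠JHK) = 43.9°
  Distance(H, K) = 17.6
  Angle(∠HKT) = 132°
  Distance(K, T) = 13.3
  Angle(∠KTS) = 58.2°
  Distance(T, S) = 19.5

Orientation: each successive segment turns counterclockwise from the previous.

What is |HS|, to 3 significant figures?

15.2

∠HKT = 132.0° gives KT at -149° from the x-axis; with |KT| = 13.3, T = (-19.9, -35.8). ∠KTS = 58.2° gives TS at -27.1° from the x-axis; with |TS| = 19.5, S = (-2.56, -44.7). Then |HS| = |S − H| = 15.2.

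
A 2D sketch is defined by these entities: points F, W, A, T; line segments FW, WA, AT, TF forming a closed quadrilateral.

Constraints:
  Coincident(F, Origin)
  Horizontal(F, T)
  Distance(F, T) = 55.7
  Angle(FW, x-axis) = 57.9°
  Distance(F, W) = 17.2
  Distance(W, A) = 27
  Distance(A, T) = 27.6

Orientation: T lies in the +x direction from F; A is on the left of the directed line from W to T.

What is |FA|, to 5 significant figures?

40.533

F is at the origin; F and T share the same y with |FT| = 55.7 and T in +x, so T = (55.7, 0). FW runs at 57.9° with |FW| = 17.2, so W = (9.1401, 14.570). A is determined by |WA| = 27.0 and |AT| = 27.6 together: it lies at the intersection of circle(W, 27.0) and circle(T, 27.6). With |WT| = 48.787, the foot of the radical line on WT is 24.058 from W and the perpendicular offset is √(27.0² − 24.058²) = 12.257. Taking the left-of-WT solution: A = (35.760, 19.083).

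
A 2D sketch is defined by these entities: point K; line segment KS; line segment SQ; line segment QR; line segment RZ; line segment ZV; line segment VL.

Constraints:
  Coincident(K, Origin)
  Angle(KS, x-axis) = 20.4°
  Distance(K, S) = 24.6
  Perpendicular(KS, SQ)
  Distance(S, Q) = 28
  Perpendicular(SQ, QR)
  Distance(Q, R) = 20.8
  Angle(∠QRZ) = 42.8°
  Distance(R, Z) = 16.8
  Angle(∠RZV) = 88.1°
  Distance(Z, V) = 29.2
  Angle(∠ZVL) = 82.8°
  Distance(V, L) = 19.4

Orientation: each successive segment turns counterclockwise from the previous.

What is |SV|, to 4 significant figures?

40.10

K is at the origin; KS runs at 20.4° with length 24.6, so S = (23.06, 8.575). The perpendicularity gives SQ at right angles to KS, so SQ runs at 110.4°; with |SQ| = 28.0, Q = (13.30, 34.82). SQ is perpendicular to QR, so QR runs at -159.6°; with |QR| = 20.8, R = (-6.198, 27.57). ∠QRZ = 42.8° gives RZ at -22.40° from the x-axis; with |RZ| = 16.8, Z = (9.334, 21.17). ∠RZV = 88.1° gives ZV at 69.50° from the x-axis; with |ZV| = 29.2, V = (19.56, 48.52). Then |SV| = |V − S| = 40.10.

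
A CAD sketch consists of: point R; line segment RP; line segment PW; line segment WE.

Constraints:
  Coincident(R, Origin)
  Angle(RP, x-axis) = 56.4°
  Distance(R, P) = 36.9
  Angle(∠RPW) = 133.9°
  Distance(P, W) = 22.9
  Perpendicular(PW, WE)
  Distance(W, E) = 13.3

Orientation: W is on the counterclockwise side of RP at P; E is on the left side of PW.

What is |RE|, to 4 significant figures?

50.27

∠RPW = 133.9°, so PW runs at 56.4° + (180° − 133.9°) = 102.5° from the x-axis; with |PW| = 22.9, W = P + 22.9·(cos 102.5°, sin 102.5°) = (15.46, 53.09). The perpendicularity gives WE at right angles to PW; with |WE| = 13.3 on the left of PW, E = W + 13.3·(-0.9763, -0.2164) = (2.479, 50.21). Then |RE| = |E − R| = 50.27.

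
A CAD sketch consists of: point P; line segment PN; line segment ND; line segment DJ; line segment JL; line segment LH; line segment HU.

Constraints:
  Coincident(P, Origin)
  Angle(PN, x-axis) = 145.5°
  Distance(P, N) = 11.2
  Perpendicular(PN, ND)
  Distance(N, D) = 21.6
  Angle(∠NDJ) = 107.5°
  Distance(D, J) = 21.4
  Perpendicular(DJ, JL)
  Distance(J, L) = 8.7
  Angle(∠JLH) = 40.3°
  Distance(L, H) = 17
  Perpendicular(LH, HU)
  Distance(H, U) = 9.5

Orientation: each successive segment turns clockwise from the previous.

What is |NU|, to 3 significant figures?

39.3

P is at the origin; PN runs at 145.5° with length 11.2, so N = (-9.23, 6.34). PN ⟂ ND, so ND runs at 55.5°; with |ND| = 21.6, D = (3.00, 24.1). ∠NDJ = 107.5° gives DJ at -17.0° from the x-axis; with |DJ| = 21.4, J = (23.5, 17.9). The perpendicularity gives JL at right angles to DJ, so JL runs at -107°; with |JL| = 8.7, L = (20.9, 9.57). ∠JLH = 40.3° gives LH at 113° from the x-axis; with |LH| = 17.0, H = (14.2, 25.2). The perpendicularity gives HU at right angles to LH, so HU runs at 23.3°; with |HU| = 9.5, U = (22.9, 28.9). Then |NU| = |U − N| = 39.3.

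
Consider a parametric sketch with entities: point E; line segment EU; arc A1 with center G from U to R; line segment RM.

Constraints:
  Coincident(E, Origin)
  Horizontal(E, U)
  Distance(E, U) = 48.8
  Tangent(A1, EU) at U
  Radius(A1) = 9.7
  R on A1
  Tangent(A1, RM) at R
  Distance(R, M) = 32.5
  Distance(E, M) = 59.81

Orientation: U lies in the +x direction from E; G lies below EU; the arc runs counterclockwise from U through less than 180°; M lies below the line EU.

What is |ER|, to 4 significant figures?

40.51

E is at the origin; EU is horizontal with |EU| = 48.8 and U on the +x side, so U = (48.80, 0.000). Tangency of A1 to EU means the radius GU is perpendicular to EU, so G = U + (0, -9.7) = (48.80, -9.700). Since GR ⟂ RM (tangency), |GM| = √(9.7² + 32.5²) = 33.92 regardless of where R sits on A1. So M lies on both circle(E, 59.81) and circle(G, 33.92); the below-EU intersection is M = (41.71, -42.87). R is the foot of the tangent from M: R = (39.13, -10.47).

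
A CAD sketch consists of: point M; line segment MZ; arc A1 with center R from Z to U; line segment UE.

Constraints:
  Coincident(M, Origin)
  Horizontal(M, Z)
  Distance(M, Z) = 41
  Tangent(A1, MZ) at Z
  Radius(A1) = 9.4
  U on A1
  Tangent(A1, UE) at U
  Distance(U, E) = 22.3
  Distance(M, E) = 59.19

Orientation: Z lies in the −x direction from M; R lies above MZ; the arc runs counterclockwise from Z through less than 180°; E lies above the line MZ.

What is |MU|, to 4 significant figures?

37.81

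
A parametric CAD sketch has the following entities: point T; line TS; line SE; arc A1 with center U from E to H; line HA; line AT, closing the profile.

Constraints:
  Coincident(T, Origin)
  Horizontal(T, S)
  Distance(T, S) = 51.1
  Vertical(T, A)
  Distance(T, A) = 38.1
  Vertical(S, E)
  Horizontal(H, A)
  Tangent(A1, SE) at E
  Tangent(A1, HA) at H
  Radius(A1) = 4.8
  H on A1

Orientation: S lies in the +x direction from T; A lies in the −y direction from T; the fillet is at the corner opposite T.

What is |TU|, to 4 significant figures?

57.03

T and A share the same x with |TA| = 38.1 and A on the −y side, so A = (0.000, -38.10). The virtual corner opposite T is at (51.10, -38.10). Since A1 is tangent to SE there, UE ⟂ SE and tangency of A1 to HA means the radius UH is perpendicular to HA, with radius 4.8, so the center U sits 4.8 in from both sides at U = (46.30, -33.30). Then |TU| = |U − T| = 57.03.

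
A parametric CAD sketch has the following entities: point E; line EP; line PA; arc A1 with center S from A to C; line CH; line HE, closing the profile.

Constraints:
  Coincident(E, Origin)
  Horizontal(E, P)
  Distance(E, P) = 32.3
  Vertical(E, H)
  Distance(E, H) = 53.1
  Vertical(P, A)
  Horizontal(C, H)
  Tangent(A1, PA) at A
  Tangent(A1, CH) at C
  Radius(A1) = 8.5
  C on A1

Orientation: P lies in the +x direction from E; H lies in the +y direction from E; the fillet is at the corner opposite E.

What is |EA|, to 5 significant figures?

55.068

The virtual corner opposite E is at (32.300, 53.100). The tangent condition forces SA to be normal to PA and A1 meets CH tangentially, so SC is at right angles to CH, with radius 8.5, so the center S sits 8.5 in from both sides at S = (23.800, 44.600). That places the tangent points at A = (32.300, 44.600) on PA and C = (23.800, 53.100) on CH. Then |EA| = |A − E| = 55.068.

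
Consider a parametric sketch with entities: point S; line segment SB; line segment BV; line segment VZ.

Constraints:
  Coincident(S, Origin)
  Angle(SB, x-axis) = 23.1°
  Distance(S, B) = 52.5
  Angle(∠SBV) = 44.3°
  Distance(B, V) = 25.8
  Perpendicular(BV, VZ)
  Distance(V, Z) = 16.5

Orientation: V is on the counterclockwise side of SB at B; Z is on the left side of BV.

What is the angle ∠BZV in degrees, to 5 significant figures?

57.400°

S is at the origin; SB runs at 23.1° with length 52.5, so B = 52.5·(cos 23.1°, sin 23.1°) = (48.291, 20.598). ∠SBV = 44.3°, so BV runs at 23.1° + (180° − 44.3°) = 158.80° from the x-axis; with |BV| = 25.8, V = B + 25.8·(cos 158.80°, sin 158.80°) = (24.237, 29.928). BV ⟂ VZ; with |VZ| = 16.5 on the left of BV, Z = V + 16.5·(-0.36162, -0.93232) = (18.270, 14.544). Then cos ∠BZV = ZB·ZV / (|ZB||ZV|), giving 57.400°.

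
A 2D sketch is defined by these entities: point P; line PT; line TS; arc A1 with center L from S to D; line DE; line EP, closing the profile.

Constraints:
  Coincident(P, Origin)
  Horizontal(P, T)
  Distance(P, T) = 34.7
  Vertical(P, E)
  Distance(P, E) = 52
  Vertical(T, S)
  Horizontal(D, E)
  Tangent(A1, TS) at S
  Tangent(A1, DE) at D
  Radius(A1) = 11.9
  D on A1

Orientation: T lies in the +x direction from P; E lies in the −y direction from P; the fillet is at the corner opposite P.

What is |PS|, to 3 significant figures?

53.0

The virtual corner opposite P is at (34.7, -52.0). A1 meets TS tangentially, so LS is at right angles to TS and A1 meets DE tangentially, so LD is at right angles to DE, with radius 11.9, so the center L sits 11.9 in from both sides at L = (22.8, -40.1). That places the tangent points at S = (34.7, -40.1) on TS and D = (22.8, -52.0) on DE. Then |PS| = |S − P| = 53.0.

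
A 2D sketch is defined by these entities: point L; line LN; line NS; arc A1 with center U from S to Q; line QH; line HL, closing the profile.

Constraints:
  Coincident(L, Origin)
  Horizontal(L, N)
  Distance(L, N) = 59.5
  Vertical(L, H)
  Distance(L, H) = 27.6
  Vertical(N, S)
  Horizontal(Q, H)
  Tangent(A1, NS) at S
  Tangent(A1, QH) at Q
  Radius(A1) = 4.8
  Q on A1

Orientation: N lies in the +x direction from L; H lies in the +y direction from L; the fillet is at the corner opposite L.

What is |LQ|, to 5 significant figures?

61.269

The virtual corner opposite L is at (59.500, 27.600). Since A1 is tangent to NS there, US ⟂ NS and A1 meets QH tangentially, so UQ is at right angles to QH, with radius 4.8, so the center U sits 4.8 in from both sides at U = (54.700, 22.800). That places the tangent points at S = (59.500, 22.800) on NS and Q = (54.700, 27.600) on QH. Then |LQ| = |Q − L| = 61.269.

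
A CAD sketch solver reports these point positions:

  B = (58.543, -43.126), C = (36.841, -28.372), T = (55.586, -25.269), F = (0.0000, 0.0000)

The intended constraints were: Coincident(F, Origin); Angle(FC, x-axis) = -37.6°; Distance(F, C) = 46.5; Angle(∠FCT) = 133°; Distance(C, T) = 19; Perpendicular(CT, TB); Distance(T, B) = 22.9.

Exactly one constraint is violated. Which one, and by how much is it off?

Distance(T, B) = 22.9 — off by 4.80.

F = (0.00, 0.00) ✓; FC at -37.60° ✓; |FC| = 46.50 ✓; ∠FCT = 133.0° ✓; |CT| = 19.00 ✓; ∠(CT, TB) = 90.00° ✓; |TB| = 18.10 ✗.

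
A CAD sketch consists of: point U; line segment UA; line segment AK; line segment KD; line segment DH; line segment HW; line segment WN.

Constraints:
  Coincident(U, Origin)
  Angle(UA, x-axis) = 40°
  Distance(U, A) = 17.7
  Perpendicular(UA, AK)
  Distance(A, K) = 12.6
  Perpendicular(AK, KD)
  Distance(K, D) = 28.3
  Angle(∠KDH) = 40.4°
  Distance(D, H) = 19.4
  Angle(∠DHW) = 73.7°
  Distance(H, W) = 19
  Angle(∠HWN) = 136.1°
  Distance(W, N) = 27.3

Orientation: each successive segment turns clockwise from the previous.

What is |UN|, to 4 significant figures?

43.14

∠DHW = 73.7° gives HW at -25.90° from the x-axis; with |HW| = 19.0, W = (20.31, -5.637). ∠HWN = 136.1° gives WN at -69.80° from the x-axis; with |WN| = 27.3, N = (29.73, -31.26). Then |UN| = |N − U| = 43.14.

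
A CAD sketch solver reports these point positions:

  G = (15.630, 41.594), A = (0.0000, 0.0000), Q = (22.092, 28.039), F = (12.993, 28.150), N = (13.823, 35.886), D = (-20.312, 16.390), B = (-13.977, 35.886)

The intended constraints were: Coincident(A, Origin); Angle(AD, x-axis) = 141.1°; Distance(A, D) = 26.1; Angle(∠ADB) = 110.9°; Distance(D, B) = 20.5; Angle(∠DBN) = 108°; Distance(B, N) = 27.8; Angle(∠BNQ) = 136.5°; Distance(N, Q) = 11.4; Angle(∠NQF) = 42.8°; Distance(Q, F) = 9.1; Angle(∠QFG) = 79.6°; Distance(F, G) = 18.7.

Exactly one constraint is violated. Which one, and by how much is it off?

Distance(F, G) = 18.7 — off by 5.00.

A = (0.00, 0.00) ✓; AD at 141.1° ✓; |AD| = 26.10 ✓; ∠ADB = 110.9° ✓; |DB| = 20.50 ✓; ∠DBN = 108.0° ✓; |BN| = 27.80 ✓; ∠BNQ = 136.5° ✓; |NQ| = 11.40 ✓; ∠NQF = 42.80° ✓; |QF| = 9.100 ✓; ∠QFG = 79.60° ✓; |FG| = 13.70 ✗.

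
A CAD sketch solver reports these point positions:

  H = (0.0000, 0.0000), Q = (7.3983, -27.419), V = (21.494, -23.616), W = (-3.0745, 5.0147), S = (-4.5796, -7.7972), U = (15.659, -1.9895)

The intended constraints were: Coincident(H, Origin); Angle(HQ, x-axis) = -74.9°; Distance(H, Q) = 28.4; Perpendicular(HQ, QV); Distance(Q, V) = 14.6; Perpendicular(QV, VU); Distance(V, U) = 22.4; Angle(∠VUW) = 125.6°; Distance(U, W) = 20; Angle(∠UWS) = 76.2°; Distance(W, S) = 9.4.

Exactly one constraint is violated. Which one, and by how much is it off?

Distance(W, S) = 9.4 — off by 3.50.

H = (0.00, 0.00) ✓; HQ at -74.90° ✓; |HQ| = 28.40 ✓; ∠(HQ, QV) = 90.00° ✓; |QV| = 14.60 ✓; ∠(QV, VU) = 90.00° ✓; |VU| = 22.40 ✓; ∠VUW = 125.6° ✓; |UW| = 20.00 ✓; ∠UWS = 76.20° ✓; |WS| = 12.90 ✗.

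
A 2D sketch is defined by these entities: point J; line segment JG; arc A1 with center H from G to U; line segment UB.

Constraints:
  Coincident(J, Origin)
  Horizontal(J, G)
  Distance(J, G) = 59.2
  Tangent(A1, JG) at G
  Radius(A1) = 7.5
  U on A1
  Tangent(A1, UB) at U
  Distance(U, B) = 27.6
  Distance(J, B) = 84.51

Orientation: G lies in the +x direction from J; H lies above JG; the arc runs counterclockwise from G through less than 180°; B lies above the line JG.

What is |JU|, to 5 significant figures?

65.683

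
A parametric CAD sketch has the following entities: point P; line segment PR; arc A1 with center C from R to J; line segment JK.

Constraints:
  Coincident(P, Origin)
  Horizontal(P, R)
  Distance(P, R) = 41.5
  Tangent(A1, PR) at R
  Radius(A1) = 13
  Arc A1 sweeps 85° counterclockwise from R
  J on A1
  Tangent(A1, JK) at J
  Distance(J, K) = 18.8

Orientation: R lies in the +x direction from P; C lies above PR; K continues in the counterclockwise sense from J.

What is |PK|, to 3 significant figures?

63.9

P is at the origin; P and R share the same y with |PR| = 41.5 and R on the +x side, so R = (41.5, 0.00). Since A1 is tangent to PR there, CR ⟂ PR, so C = R + (0, 13) = (41.5, 13.0). On A1, R sits at bearing -90° from C; an 85° counterclockwise sweep puts J at bearing -5°, so J = C + 13.0·(cos -5°, sin -5°) = (54.5, 11.9). The tangent condition forces CJ to be normal to JK, so JK runs along (−sin -5°, cos -5°); with |JK| = 18.8, K = (56.1, 30.6). Then |PK| = |K − P| = 63.9.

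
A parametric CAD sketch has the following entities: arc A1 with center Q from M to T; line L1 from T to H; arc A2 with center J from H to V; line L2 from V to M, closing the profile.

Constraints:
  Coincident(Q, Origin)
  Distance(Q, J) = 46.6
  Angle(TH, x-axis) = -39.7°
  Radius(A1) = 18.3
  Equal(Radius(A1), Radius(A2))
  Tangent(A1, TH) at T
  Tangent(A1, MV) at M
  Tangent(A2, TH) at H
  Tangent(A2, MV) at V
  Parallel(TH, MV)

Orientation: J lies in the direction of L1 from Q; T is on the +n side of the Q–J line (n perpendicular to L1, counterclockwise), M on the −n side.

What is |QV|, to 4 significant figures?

50.06

The slot axis is L1's direction at -39.7°, so u = (cos -39.7°, sin -39.7°) = (0.7694, -0.6388) and n = (−sin -39.7°, cos -39.7°) = (0.6388, 0.7694). Q is at the origin and J lies 46.6 along u from Q, so J = 46.6·u = (35.85, -29.77). Tangency of A1 to both parallel lines with radius 18.3 puts T and M at Q ± 18.3·n: T = (11.69, 14.08), M = (-11.69, -14.08). Equal radii place H and V the same way about J: H = J + 18.3·n = (47.54, -15.69), V = J − 18.3·n = (24.16, -43.85). Then |QV| = |V − Q| = 50.06.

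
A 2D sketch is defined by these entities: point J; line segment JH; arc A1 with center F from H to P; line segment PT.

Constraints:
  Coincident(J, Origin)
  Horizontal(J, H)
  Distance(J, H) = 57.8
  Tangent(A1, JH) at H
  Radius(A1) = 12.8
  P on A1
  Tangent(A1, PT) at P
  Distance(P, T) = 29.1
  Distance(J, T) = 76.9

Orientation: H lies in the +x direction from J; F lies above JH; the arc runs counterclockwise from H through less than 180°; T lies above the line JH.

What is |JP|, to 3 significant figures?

72.0

Checks: ∠(FH, HJ) = 90.00° ✓; |FP| = 12.80 ✓; ∠(FP, PT) = 90.00° ✓; |PT| = 29.10 ✓; |JT| = 76.90 ✓.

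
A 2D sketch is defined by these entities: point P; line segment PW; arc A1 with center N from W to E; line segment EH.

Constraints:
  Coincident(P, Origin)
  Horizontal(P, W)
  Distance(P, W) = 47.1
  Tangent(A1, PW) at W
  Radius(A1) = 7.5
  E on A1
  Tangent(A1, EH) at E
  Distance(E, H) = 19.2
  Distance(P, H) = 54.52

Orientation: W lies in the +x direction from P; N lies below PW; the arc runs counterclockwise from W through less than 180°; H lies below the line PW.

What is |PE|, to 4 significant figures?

41.32

Checks: P.y = 0.00, W.y = 0.00 ✓; |NE| = 7.500 ✓; ∠(NE, EH) = 90.00° ✓; |EH| = 19.20 ✓; |PH| = 54.52 ✓.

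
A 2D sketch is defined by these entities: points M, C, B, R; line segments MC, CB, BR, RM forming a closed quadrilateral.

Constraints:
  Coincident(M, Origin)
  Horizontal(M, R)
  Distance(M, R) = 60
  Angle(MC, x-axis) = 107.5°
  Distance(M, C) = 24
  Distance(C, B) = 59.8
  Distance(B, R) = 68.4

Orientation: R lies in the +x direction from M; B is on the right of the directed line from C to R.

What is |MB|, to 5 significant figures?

36.255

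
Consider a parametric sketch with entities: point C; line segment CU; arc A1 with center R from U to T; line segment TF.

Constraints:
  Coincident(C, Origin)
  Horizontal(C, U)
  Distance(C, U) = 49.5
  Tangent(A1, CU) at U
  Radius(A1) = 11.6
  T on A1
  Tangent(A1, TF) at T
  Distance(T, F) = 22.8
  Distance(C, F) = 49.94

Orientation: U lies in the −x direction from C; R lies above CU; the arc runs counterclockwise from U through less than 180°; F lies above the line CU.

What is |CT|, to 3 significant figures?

39.5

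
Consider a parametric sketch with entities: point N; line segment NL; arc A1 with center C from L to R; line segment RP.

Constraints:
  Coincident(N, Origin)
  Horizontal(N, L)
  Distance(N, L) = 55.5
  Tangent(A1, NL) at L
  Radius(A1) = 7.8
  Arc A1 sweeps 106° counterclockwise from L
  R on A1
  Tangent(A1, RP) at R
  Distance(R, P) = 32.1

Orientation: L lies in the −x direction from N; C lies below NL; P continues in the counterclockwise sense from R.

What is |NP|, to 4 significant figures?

67.80

N is at the origin; N and L share the same y with |NL| = 55.5 and L on the −x side, so L = (-55.50, 0.000). A1 meets NL tangentially, so CL is at right angles to NL, so C = L + (0, -7.8) = (-55.50, -7.800). On A1, L sits at bearing 90° from C; a 106° counterclockwise sweep puts R at bearing 196°, so R = C + 7.8·(cos 196°, sin 196°) = (-63.00, -9.950). The tangent condition forces CR to be normal to RP, so RP runs along (−sin 196°, cos 196°); with |RP| = 32.1, P = (-54.15, -40.81). Then |NP| = |P − N| = 67.80.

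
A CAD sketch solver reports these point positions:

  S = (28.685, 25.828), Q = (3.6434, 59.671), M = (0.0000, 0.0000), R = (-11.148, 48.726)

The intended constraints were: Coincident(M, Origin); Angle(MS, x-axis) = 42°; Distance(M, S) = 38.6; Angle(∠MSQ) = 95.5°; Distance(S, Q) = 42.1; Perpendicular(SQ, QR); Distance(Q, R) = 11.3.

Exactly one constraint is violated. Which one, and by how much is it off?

Distance(Q, R) = 11.3 — off by 7.10.

M = (0.00, 0.00) ✓; MS at 42.00° ✓; |MS| = 38.60 ✓; ∠MSQ = 95.50° ✓; |SQ| = 42.10 ✓; ∠(SQ, QR) = 90.00° ✓; |QR| = 18.40 ✗.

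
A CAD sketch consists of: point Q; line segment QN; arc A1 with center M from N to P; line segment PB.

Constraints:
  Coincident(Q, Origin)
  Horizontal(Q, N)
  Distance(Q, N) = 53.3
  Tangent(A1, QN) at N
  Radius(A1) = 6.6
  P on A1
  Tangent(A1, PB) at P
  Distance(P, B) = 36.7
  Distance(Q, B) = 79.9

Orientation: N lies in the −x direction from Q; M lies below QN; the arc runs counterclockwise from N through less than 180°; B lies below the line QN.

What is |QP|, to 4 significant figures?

59.89

Checks: |MP| = 6.600 ✓; ∠(MP, PB) = 90.00° ✓; |PB| = 36.70 ✓; |QB| = 79.90 ✓.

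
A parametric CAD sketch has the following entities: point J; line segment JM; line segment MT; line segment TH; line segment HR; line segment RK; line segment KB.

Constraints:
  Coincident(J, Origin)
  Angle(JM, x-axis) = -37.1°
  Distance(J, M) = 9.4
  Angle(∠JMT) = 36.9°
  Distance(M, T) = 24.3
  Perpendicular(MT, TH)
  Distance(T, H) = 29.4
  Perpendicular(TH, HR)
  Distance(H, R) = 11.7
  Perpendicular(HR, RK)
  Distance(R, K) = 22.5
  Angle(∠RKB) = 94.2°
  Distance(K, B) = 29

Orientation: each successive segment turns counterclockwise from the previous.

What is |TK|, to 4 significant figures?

13.58

J is at the origin; JM runs at -37.1° with length 9.4, so M = (7.497, -5.670). ∠JMT = 36.9° gives MT at 106.0° from the x-axis; with |MT| = 24.3, T = (0.7993, 17.69). MT is perpendicular to TH, so TH runs at -164.0°; with |TH| = 29.4, H = (-27.46, 9.585). TH ⟂ HR, so HR runs at -74.00°; with |HR| = 11.7, R = (-24.24, -1.662). The perpendicularity gives RK at right angles to HR, so RK runs at 16.00°; with |RK| = 22.5, K = (-2.608, 4.540). Then |TK| = |K − T| = 13.58.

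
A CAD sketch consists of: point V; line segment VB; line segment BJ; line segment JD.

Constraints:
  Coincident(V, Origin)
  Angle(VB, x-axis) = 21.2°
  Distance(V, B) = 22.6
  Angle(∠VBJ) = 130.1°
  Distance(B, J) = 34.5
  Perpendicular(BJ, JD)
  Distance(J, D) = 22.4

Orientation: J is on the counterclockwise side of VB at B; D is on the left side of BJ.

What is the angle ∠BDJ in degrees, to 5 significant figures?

57.005°

V is at the origin; VB runs at 21.2° with length 22.6, so B = 22.6·(cos 21.2°, sin 21.2°) = (21.071, 8.1727). ∠VBJ = 130.1°, so BJ runs at 21.2° + (180° − 130.1°) = 71.100° from the x-axis; with |BJ| = 34.5, J = B + 34.5·(cos 71.100°, sin 71.100°) = (32.246, 40.813). BJ is perpendicular to JD; with |JD| = 22.4 on the left of BJ, D = J + 22.4·(-0.94609, 0.32392) = (11.053, 48.068). Then cos ∠BDJ = DB·DJ / (|DB||DJ|), giving 57.005°.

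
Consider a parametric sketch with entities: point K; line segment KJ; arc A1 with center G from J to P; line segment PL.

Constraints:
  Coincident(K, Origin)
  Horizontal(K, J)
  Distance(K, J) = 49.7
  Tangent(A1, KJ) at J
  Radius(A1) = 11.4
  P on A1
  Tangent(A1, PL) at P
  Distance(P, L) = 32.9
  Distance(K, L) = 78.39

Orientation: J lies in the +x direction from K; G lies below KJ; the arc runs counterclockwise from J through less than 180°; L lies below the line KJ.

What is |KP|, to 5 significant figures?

46.387

K is at the origin; KJ is horizontal with |KJ| = 49.7 and J on the +x side, so J = (49.700, 0.0000). Tangency of A1 to KJ means the radius GJ is perpendicular to KJ, so G = J + (0, -11.4) = (49.700, -11.400). Since GP ⟂ PL (tangency), |GL| = √(11.4² + 32.9²) = 34.819 regardless of where P sits on A1. So L lies on both circle(K, 78.39) and circle(G, 34.819); the below-KJ intersection is L = (66.124, -42.102). P is the foot of the tangent from L: P = (41.963, -19.772).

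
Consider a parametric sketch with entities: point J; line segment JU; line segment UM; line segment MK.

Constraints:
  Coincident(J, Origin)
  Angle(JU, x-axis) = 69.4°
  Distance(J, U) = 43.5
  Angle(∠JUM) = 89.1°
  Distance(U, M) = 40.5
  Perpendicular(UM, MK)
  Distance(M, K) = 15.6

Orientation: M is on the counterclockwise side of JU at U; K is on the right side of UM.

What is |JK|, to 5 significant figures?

71.257

J is at the origin; JU runs at 69.4° with length 43.5, so U = 43.5·(cos 69.4°, sin 69.4°) = (15.305, 40.719). ∠JUM = 89.1°, so UM runs at 69.4° + (180° − 89.1°) = 160.30° from the x-axis; with |UM| = 40.5, M = U + 40.5·(cos 160.30°, sin 160.30°) = (-22.824, 54.371). UM ⟂ MK; with |MK| = 15.6 on the right of UM, K = M + 15.6·(0.33710, 0.94147) = (-17.566, 69.058). Then |JK| = |K − J| = 71.257.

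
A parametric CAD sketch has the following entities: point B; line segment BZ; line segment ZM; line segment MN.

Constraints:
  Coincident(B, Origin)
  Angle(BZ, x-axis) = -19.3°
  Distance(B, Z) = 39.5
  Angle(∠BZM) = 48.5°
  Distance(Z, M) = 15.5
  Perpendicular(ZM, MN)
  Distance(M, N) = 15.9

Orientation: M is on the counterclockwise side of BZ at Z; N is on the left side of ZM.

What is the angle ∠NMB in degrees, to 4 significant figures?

19.84°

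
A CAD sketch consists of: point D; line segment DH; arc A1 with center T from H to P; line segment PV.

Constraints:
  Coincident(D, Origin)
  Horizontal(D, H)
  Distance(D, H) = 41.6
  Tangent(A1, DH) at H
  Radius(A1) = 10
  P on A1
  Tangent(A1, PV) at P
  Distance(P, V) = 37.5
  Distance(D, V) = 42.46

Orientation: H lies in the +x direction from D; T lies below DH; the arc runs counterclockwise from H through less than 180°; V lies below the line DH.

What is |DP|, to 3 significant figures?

33.1

Checks: |TP| = 10.00 ✓; ∠(TP, PV) = 90.00° ✓; |PV| = 37.50 ✓; |DV| = 42.46 ✓.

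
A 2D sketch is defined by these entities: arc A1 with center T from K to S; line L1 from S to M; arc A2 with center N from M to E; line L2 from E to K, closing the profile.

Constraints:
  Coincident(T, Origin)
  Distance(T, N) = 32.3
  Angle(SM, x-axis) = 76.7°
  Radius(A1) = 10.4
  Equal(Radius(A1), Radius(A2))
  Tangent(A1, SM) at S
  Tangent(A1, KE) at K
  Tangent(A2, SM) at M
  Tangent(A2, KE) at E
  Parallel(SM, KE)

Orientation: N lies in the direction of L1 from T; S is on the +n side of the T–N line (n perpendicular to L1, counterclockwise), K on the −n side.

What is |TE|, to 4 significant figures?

33.93

The slot axis is L1's direction at 76.7°, so u = (cos 76.7°, sin 76.7°) = (0.2300, 0.9732) and n = (−sin 76.7°, cos 76.7°) = (-0.9732, 0.2300). T is at the origin and N lies 32.3 along u from T, so N = 32.3·u = (7.431, 31.43). Tangency of A1 to both parallel lines with radius 10.4 puts S and K at T ± 10.4·n: S = (-10.12, 2.393), K = (10.12, -2.393). Equal radii place M and E the same way about N: M = N + 10.4·n = (-2.690, 33.83), E = N − 10.4·n = (17.55, 29.04). Then |TE| = |E − T| = 33.93.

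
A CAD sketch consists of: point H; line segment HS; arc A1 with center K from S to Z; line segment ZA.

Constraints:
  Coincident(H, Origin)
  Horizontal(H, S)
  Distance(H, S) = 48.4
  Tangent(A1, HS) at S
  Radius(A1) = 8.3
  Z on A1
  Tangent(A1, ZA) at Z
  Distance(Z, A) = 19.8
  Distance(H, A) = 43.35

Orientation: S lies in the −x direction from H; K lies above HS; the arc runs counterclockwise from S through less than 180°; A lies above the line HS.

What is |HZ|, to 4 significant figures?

40.85

H is at the origin; H and S share the same y with |HS| = 48.4 and S on the −x side, so S = (-48.40, 0.000). Since A1 is tangent to HS there, KS ⟂ HS, so K = S + (0, 8.3) = (-48.40, 8.300). Since KZ ⟂ ZA (tangency), |KA| = √(8.3² + 19.8²) = 21.47 regardless of where Z sits on A1. So A lies on both circle(H, 43.35) and circle(K, 21.47); the above-HS intersection is A = (-35.23, 25.26). Z is the foot of the tangent from A: Z = (-40.39, 6.140).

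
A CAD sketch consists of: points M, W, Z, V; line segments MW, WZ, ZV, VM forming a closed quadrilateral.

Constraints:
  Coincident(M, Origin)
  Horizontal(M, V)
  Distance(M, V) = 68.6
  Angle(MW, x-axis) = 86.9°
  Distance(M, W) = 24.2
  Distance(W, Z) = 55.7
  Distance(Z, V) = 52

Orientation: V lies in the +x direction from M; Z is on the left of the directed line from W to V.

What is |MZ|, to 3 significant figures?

70.8

M is at the origin; MV is horizontal with |MV| = 68.6 and V in +x, so V = (68.6, 0). MW runs at 86.9° with |MW| = 24.2, so W = (1.31, 24.2). Z is determined by |WZ| = 55.7 and |ZV| = 52.0 together: it lies at the intersection of circle(W, 55.7) and circle(V, 52.0). With |WV| = 71.5, the foot of the radical line on WV is 38.5 from W and the perpendicular offset is √(55.7² − 38.5²) = 40.2. Taking the left-of-WV solution: Z = (51.2, 49.0).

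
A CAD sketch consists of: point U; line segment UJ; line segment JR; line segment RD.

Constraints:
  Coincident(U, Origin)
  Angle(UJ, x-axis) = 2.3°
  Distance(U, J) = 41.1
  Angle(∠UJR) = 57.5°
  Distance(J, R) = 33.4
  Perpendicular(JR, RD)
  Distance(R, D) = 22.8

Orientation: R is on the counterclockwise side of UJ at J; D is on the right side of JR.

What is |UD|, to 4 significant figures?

58.57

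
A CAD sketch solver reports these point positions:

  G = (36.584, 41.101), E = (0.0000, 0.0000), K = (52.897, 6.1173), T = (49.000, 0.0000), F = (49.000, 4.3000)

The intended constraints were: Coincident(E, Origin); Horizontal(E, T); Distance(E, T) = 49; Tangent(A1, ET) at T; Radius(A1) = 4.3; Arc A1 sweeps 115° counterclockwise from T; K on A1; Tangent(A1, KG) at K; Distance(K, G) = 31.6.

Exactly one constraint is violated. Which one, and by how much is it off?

Distance(K, G) = 31.6 — off by 7.00.

E = (0.00, 0.00) ✓; E.y = 0.00, T.y = 0.00 ✓; |ET| = 49.00 ✓; ∠(FT, TE) = 90.00° ✓; |FT| = 4.300 ✓; bearing(F→K) − bearing(F→T) = 115.0° ✓; |FK| = 4.300 ✓; ∠(FK, KG) = 90.00° ✓; |KG| = 38.60 ✗.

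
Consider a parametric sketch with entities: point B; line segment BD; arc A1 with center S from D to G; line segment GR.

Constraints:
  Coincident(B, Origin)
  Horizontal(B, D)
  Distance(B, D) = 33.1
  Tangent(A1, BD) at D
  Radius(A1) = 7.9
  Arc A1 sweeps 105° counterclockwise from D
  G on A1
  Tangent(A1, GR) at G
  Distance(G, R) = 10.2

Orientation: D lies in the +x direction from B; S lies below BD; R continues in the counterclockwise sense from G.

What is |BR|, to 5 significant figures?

34.381

B is at the origin; BD is horizontal with |BD| = 33.1 and D on the +x side, so D = (33.100, 0.0000). Since A1 is tangent to BD there, SD ⟂ BD, so S = D + (0, -7.9) = (33.100, -7.9000). On A1, D sits at bearing 90° from S; a 105° counterclockwise sweep puts G at bearing 195°, so G = S + 7.9·(cos 195°, sin 195°) = (25.469, -9.9447). A1 meets GR tangentially, so SG is at right angles to GR, so GR runs along (−sin 195°, cos 195°); with |GR| = 10.2, R = (28.109, -19.797). Then |BR| = |R − B| = 34.381.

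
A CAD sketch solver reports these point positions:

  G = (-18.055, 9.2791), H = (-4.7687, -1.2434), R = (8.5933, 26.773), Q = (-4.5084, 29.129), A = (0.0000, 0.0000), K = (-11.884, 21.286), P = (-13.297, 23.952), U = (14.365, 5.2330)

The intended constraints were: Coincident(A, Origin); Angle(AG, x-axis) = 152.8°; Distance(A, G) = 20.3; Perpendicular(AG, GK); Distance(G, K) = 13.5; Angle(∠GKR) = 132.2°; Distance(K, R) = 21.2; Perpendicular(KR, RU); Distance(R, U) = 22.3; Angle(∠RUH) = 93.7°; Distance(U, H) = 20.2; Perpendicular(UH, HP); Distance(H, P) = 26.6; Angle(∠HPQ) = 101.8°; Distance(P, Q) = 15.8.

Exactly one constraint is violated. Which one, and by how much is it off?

Distance(P, Q) = 15.8 — off by 5.60.

A = (0.00, 0.00) ✓; AG at 152.8° ✓; |AG| = 20.30 ✓; ∠(AG, GK) = 90.00° ✓; |GK| = 13.50 ✓; ∠GKR = 132.2° ✓; |KR| = 21.20 ✓; ∠(KR, RU) = 90.00° ✓; |RU| = 22.30 ✓; ∠RUH = 93.70° ✓; |UH| = 20.20 ✓; ∠(UH, HP) = 90.00° ✓; |HP| = 26.60 ✓; ∠HPQ = 101.8° ✓; |PQ| = 10.20 ✗.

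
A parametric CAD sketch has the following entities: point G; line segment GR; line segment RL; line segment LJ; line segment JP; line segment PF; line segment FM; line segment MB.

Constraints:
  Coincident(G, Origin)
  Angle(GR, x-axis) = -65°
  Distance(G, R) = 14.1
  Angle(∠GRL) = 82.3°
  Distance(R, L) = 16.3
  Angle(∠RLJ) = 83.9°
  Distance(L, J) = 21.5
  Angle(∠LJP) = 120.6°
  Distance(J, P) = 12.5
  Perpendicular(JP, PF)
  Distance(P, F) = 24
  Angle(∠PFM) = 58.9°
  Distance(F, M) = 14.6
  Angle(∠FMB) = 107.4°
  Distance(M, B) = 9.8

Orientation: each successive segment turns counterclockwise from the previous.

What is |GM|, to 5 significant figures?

9.2438

G is at the origin; GR runs at -65.0° with length 14.1, so R = (5.9589, -12.779). ∠GRL = 82.3° gives RL at 32.700° from the x-axis; with |RL| = 16.3, L = (19.676, -3.9730). ∠RLJ = 83.9° gives LJ at 128.80° from the x-axis; with |LJ| = 21.5, J = (6.2036, 12.783). ∠LJP = 120.6° gives JP at -171.80° from the x-axis; with |JP| = 12.5, P = (-6.1686, 11.000). JP is perpendicular to PF, so PF runs at -81.800°; with |PF| = 24.0, F = (-2.7455, -12.755). ∠PFM = 58.9° gives FM at 39.300° from the x-axis; with |FM| = 14.6, M = (8.5525, -3.5074). Then |GM| = |M − G| = 9.2438.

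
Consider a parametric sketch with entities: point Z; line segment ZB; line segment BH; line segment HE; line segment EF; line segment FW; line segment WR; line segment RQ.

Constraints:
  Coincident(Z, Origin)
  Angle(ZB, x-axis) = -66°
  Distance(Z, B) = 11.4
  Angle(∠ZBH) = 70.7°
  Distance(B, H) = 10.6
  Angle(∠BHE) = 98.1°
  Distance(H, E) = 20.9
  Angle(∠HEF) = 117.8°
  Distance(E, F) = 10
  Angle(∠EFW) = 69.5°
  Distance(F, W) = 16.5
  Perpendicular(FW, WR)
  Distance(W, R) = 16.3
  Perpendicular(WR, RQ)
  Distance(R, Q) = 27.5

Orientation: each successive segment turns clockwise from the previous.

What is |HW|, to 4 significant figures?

14.29

Z is at the origin; ZB runs at -66.0° with length 11.4, so B = (4.637, -10.41). ∠ZBH = 70.7° gives BH at -175.3° from the x-axis; with |BH| = 10.6, H = (-5.928, -11.28). ∠BHE = 98.1° gives HE at 102.8° from the x-axis; with |HE| = 20.9, E = (-10.56, 9.098). ∠HEF = 117.8° gives EF at 40.60° from the x-axis; with |EF| = 10.0, F = (-2.965, 15.61). ∠EFW = 69.5° gives FW at -69.90° from the x-axis; with |FW| = 16.5, W = (2.705, 0.1103). Then |HW| = |W − H| = 14.29.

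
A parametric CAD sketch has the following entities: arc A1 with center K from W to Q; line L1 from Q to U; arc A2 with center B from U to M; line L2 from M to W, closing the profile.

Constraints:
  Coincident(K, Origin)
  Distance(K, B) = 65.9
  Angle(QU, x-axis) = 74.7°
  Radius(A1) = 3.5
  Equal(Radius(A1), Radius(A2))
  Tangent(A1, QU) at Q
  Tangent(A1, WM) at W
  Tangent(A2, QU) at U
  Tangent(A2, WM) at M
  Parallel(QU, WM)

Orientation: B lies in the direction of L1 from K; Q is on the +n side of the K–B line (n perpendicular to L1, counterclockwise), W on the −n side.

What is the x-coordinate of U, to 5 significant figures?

14.013

The slot axis is L1's direction at 74.7°, so u = (cos 74.7°, sin 74.7°) = (0.26387, 0.96456) and n = (−sin 74.7°, cos 74.7°) = (-0.96456, 0.26387). K is at the origin and B lies 65.9 along u from K, so B = 65.9·u = (17.389, 63.564). Tangency of A1 to both parallel lines with radius 3.5 puts Q and W at K ± 3.5·n: Q = (-3.3760, 0.92356), W = (3.3760, -0.92356). Equal radii place U and M the same way about B: U = B + 3.5·n = (14.013, 64.488), M = B − 3.5·n = (20.765, 62.641). So U.x = 14.013.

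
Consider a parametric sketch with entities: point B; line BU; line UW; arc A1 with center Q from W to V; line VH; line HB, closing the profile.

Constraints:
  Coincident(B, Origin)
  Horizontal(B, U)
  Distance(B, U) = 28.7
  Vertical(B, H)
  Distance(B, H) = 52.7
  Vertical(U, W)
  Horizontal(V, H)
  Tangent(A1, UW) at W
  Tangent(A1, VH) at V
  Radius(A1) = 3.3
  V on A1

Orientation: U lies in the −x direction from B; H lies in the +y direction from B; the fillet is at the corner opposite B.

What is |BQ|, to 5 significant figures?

55.547

B is at the origin; BU is horizontal with |BU| = 28.7 and U on the −x side, so U = (-28.700, 0.0000). BH is vertical with |BH| = 52.7 and H on the +y side, so H = (0.0000, 52.700). The virtual corner opposite B is at (-28.700, 52.700). A1 meets UW tangentially, so QW is at right angles to UW and A1 meets VH tangentially, so QV is at right angles to VH, with radius 3.3, so the center Q sits 3.3 in from both sides at Q = (-25.400, 49.400). Then |BQ| = |Q − B| = 55.547.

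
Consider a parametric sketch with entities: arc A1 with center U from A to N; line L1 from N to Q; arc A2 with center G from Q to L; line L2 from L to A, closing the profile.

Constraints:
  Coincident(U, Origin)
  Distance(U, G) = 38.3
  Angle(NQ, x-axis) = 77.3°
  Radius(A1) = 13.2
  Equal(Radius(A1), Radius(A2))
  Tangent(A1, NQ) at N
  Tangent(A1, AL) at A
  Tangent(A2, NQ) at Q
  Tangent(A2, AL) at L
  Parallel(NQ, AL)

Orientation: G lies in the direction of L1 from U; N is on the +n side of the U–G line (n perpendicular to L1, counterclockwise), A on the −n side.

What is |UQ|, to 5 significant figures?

40.511

The slot axis is L1's direction at 77.3°, so u = (cos 77.3°, sin 77.3°) = (0.21985, 0.97553) and n = (−sin 77.3°, cos 77.3°) = (-0.97553, 0.21985). U is at the origin and G lies 38.3 along u from U, so G = 38.3·u = (8.4201, 37.363). Tangency of A1 to both parallel lines with radius 13.2 puts N and A at U ± 13.2·n: N = (-12.877, 2.9020), A = (12.877, -2.9020). Equal radii place Q and L the same way about G: Q = G + 13.2·n = (-4.4569, 40.265), L = G − 13.2·n = (21.297, 34.461). Then |UQ| = |Q − U| = 40.511.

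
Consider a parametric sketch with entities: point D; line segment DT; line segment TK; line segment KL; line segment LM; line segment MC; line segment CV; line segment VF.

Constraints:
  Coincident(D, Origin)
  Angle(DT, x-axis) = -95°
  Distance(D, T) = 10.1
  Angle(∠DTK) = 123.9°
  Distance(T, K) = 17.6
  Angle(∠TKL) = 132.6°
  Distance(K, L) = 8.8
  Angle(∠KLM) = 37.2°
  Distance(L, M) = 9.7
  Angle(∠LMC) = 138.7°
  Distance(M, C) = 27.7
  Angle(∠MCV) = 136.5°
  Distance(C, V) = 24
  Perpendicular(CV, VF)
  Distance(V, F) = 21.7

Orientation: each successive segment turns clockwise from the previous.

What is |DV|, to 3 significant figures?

49.4

D is at the origin; DT runs at -95.0° with length 10.1, so T = (-0.880, -10.1). ∠DTK = 123.9° gives TK at -151° from the x-axis; with |TK| = 17.6, K = (-16.3, -18.6). ∠TKL = 132.6° gives KL at 162° from the x-axis; with |KL| = 8.8, L = (-24.6, -15.8). ∠KLM = 37.2° gives LM at 18.7° from the x-axis; with |LM| = 9.7, M = (-15.4, -12.7). ∠LMC = 138.7° gives MC at -22.6° from the x-axis; with |MC| = 27.7, C = (10.1, -23.3). ∠MCV = 136.5° gives CV at -66.1° from the x-axis; with |CV| = 24.0, V = (19.9, -45.3). Then |DV| = |V − D| = 49.4.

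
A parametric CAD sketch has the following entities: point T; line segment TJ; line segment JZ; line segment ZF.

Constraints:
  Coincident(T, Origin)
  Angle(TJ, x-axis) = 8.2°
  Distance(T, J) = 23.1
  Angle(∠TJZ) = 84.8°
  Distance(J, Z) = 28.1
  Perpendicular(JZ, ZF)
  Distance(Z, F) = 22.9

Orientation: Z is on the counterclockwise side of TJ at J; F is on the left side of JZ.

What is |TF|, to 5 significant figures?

26.007

T is at the origin; TJ runs at 8.2° with length 23.1, so J = 23.1·(cos 8.2°, sin 8.2°) = (22.864, 3.2947). ∠TJZ = 84.8°, so JZ runs at 8.2° + (180° − 84.8°) = 103.40° from the x-axis; with |JZ| = 28.1, Z = J + 28.1·(cos 103.40°, sin 103.40°) = (16.352, 30.630). The perpendicularity gives ZF at right angles to JZ; with |ZF| = 22.9 on the left of JZ, F = Z + 22.9·(-0.97278, -0.23175) = (-5.9249, 25.323). Then |TF| = |F − T| = 26.007.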